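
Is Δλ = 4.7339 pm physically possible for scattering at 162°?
Yes, consistent

Calculate the expected shift for θ = 162°:

Δλ_expected = λ_C(1 - cos(162°))
Δλ_expected = 2.4263 × (1 - cos(162°))
Δλ_expected = 2.4263 × 1.9511
Δλ_expected = 4.7339 pm

Given shift: 4.7339 pm
Expected shift: 4.7339 pm
Difference: 0.0000 pm

The values match. This is consistent with Compton scattering at the stated angle.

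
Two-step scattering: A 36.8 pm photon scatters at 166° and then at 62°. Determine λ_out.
42.8678 pm

Apply Compton shift twice:

First scattering at θ₁ = 166°:
Δλ₁ = λ_C(1 - cos(166°))
Δλ₁ = 2.4263 × 1.9703
Δλ₁ = 4.7805 pm

After first scattering:
λ₁ = 36.8 + 4.7805 = 41.5805 pm

Second scattering at θ₂ = 62°:
Δλ₂ = λ_C(1 - cos(62°))
Δλ₂ = 2.4263 × 0.5305
Δλ₂ = 1.2872 pm

Final wavelength:
λ₂ = 41.5805 + 1.2872 = 42.8678 pm

Total shift: Δλ_total = 4.7805 + 1.2872 = 6.0678 pm

(Intermediate values are shown rounded; full precision is carried through to the final answer.)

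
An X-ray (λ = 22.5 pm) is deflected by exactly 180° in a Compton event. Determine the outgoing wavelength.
27.3526 pm

Using the Compton formula: λ' = λ + λ_C(1 − cos θ)

For θ = 180°, cos θ = -1 (exact) = -1.0000, so:
1 − cos 180° = 1 − (-1) = 2.0000

Δλ = λ_C × 2.0000 = 2.4263 × 2.0000 = 4.8526 pm

λ' = 22.5 + 4.8526 = 27.3526 pm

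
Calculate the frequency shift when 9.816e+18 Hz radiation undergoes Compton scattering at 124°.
1.082e+18 Hz (decrease)

Convert frequency to wavelength (c = 299792458 m/s):
λ₀ = c/f₀ = 299792458/9.816e+18 = 3.0541204e-11 m = 30.5412 pm

Calculate Compton shift:
Δλ = λ_C(1 - cos(124°)) = 3.7831 pm

Final wavelength:
λ' = λ₀ + Δλ = 30.5412 + 3.7831 = 34.3243 pm

Final frequency:
f' = c/λ' = 299792458/3.4324290e-11 = 8.7341198e+18 Hz

Frequency shift (decrease):
Δf = f₀ - f' = 9.816e+18 - 8.7341198e+18 = 1.082e+18 Hz

(Intermediate values are shown rounded; full precision is carried through to the final answer.)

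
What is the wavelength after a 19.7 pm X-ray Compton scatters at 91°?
22.1687 pm

Using the Compton scattering formula:
λ' = λ + Δλ = λ + λ_C(1 - cos θ)

Given:
- Initial wavelength λ = 19.7 pm
- Scattering angle θ = 91°
- Compton wavelength λ_C ≈ 2.4263 pm

Calculate the shift:
Δλ = 2.4263 × (1 - cos(91°))
Δλ = 2.4263 × 1.0175
Δλ = 2.4687 pm

Final wavelength:
λ' = 19.7 + 2.4687 = 22.1687 pm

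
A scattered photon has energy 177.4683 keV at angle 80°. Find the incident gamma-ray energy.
248.8999 keV

Convert final energy to wavelength (hc ≈ 1239.842 keV·pm):
λ' = hc/E' = 1239.842 / 177.4683 = 6.9863 pm

Calculate the Compton shift:
Δλ = λ_C(1 - cos(80°))
Δλ = 2.4263 × (1 - cos(80°))
Δλ = 2.0050 pm

Initial wavelength:
λ = λ' - Δλ = 6.9863 - 2.0050 = 4.9813 pm

Initial energy:
E = hc/λ = 1239.842 / 4.9813 = 248.8999 keV

(Intermediate values are shown rounded; full precision is carried through to the final answer.)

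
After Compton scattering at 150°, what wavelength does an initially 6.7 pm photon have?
11.2276 pm

Using the Compton formula: λ' = λ + λ_C(1 − cos θ)

For θ = 150°, cos θ = -√3/2 (exact) ≈ -0.8660, so:
1 − cos 150° = 1 − (-√3/2) ≈ 1.8660

Δλ = λ_C × 1.8660 = 2.4263 × 1.8660 = 4.5276 pm

λ' = 6.7 + 4.5276 = 11.2276 pm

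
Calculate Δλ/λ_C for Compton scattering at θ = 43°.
0.2686 λ_C

The Compton shift formula is:
Δλ = λ_C(1 - cos θ)

Dividing both sides by λ_C:
Δλ/λ_C = 1 - cos θ

For θ = 43°:
Δλ/λ_C = 1 - cos(43°)
Δλ/λ_C = 1 - 0.7314
Δλ/λ_C = 0.2686

This means the shift is 0.2686 × λ_C = 0.6518 pm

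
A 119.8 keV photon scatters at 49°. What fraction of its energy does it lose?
0.0746 (or 7.46%)

Calculate initial and final photon energies:

Initial: E₀ = 119.8 keV → λ₀ = 10.3493 pm
Compton shift: Δλ = 0.8345 pm
Final wavelength: λ' = 11.1838 pm
Final energy: E' = 110.8608 keV

Fractional energy loss:
(E₀ - E')/E₀ = (119.8000 - 110.8608)/119.8000
= 8.9392/119.8000
= 0.0746
= 7.46%

(Intermediate values are shown rounded; full precision is carried through to the final answer.)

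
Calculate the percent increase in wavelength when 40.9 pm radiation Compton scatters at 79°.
4.8004%

Calculate the Compton shift:
Δλ = λ_C(1 - cos(79°))
Δλ = 2.4263 × (1 - cos(79°))
Δλ = 2.4263 × 0.8092
Δλ = 1.9633 pm

Percentage change:
(Δλ/λ₀) × 100 = (1.9633/40.9) × 100
= 4.8004%

(Intermediate values are shown rounded; full precision is carried through to the final answer.)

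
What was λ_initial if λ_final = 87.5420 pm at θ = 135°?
83.4000 pm

From λ' = λ + Δλ, we have λ = λ' - Δλ

First calculate the Compton shift:
Δλ = λ_C(1 - cos θ)
Δλ = 2.4263 × (1 - cos(135°))
Δλ = 2.4263 × 1.7071
Δλ = 4.1420 pm

Initial wavelength:
λ = λ' - Δλ
λ = 87.5420 - 4.1420
λ = 83.4000 pm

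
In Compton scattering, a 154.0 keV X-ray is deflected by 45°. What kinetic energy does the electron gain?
12.4909 keV

By energy conservation: K_e = E_initial - E_final

First find the scattered photon energy:
Initial wavelength: λ = hc/E = 8.0509 pm
Compton shift: Δλ = λ_C(1 - cos(45°)) = 0.7106 pm
Final wavelength: λ' = 8.0509 + 0.7106 = 8.7616 pm
Final photon energy: E' = hc/λ' = 141.5091 keV

Electron kinetic energy:
K_e = E - E' = 154.0000 - 141.5091 = 12.4909 keV

(Intermediate values are shown rounded; full precision is carried through to the final answer.)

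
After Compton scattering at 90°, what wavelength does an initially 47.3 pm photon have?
49.7263 pm

Using the Compton formula: λ' = λ + λ_C(1 − cos θ)

For θ = 90°, cos θ = 0 (exact) = 0.0000, so:
1 − cos 90° = 1 − (0) = 1.0000

Δλ = λ_C × 1.0000 = 2.4263 × 1.0000 = 2.4263 pm

λ' = 47.3 + 2.4263 = 49.7263 pm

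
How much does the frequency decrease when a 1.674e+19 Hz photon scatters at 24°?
1.938e+17 Hz (decrease)

Convert frequency to wavelength (c = 299792458 m/s):
λ₀ = c/f₀ = 299792458/1.674e+19 = 1.7908749e-11 m = 17.9087 pm

Calculate Compton shift:
Δλ = λ_C(1 - cos(24°)) = 0.2098 pm

Final wavelength:
λ' = λ₀ + Δλ = 17.9087 + 0.2098 = 18.1185 pm

Final frequency:
f' = c/λ' = 299792458/1.8118515e-11 = 1.6546194e+19 Hz

Frequency shift (decrease):
Δf = f₀ - f' = 1.674e+19 - 1.6546194e+19 = 1.938e+17 Hz

(Intermediate values are shown rounded; full precision is carried through to the final answer.)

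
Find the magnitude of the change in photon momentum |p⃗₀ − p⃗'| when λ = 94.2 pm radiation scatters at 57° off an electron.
6.6742e-24 kg·m/s

Photon momentum magnitude is p = h/λ.

Initial momentum:
p₀ = h/λ = 6.6261e-34/9.4200e-11 = 7.0340e-24 kg·m/s

After scattering:
λ' = λ + Δλ = 94.2 + 1.1048 = 95.3048 pm
p' = h/λ' = 6.6261e-34/9.5305e-11 = 6.9525e-24 kg·m/s

Momentum is a vector; the scattered photon's direction makes angle θ = 57° with the incident direction. The magnitude of the vector change Δp⃗ = p⃗₀ − p⃗' is found from the law of cosines:
|Δp⃗|² = p₀² + p'² − 2p₀p'cos θ
|Δp⃗|² = (7.0340e-24)² + (6.9525e-24)² − 2·7.0340e-24·6.9525e-24·cos(57°)
|Δp⃗| = 6.6742e-24 kg·m/s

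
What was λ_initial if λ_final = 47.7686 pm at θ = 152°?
43.2000 pm

From λ' = λ + Δλ, we have λ = λ' - Δλ

First calculate the Compton shift:
Δλ = λ_C(1 - cos θ)
Δλ = 2.4263 × (1 - cos(152°))
Δλ = 2.4263 × 1.8829
Δλ = 4.5686 pm

Initial wavelength:
λ = λ' - Δλ
λ = 47.7686 - 4.5686
λ = 43.2000 pm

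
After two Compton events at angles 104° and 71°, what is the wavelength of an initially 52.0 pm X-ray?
56.6497 pm

Apply Compton shift twice:

First scattering at θ₁ = 104°:
Δλ₁ = λ_C(1 - cos(104°))
Δλ₁ = 2.4263 × 1.2419
Δλ₁ = 3.0133 pm

After first scattering:
λ₁ = 52.0 + 3.0133 = 55.0133 pm

Second scattering at θ₂ = 71°:
Δλ₂ = λ_C(1 - cos(71°))
Δλ₂ = 2.4263 × 0.6744
Δλ₂ = 1.6364 pm

Final wavelength:
λ₂ = 55.0133 + 1.6364 = 56.6497 pm

Total shift: Δλ_total = 3.0133 + 1.6364 = 4.6497 pm

(Intermediate values are shown rounded; full precision is carried through to the final answer.)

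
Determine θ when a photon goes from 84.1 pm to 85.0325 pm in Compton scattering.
52.00°

First find the wavelength shift:
Δλ = λ' - λ = 85.0325 - 84.1 = 0.9325 pm

Using Δλ = λ_C(1 - cos θ), with λ_C = h/(m_e·c) ≈ 2.42631024 pm:
cos θ = 1 - Δλ/λ_C
cos θ = 1 - 0.9325/2.42631024
cos θ = 0.615672

θ = arccos(0.615672)
θ = 52.00°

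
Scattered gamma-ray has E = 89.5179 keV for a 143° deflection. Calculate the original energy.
130.7000 keV

Convert final energy to wavelength (hc ≈ 1239.842 keV·pm):
λ' = hc/E' = 1239.842 / 89.5179 = 13.8502 pm

Calculate the Compton shift:
Δλ = λ_C(1 - cos(143°))
Δλ = 2.4263 × (1 - cos(143°))
Δλ = 4.3640 pm

Initial wavelength:
λ = λ' - Δλ = 13.8502 - 4.3640 = 9.4862 pm

Initial energy:
E = hc/λ = 1239.842 / 9.4862 = 130.7000 keV

(Intermediate values are shown rounded; full precision is carried through to the final answer.)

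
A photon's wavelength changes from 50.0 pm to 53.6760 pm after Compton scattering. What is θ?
121.00°

First find the wavelength shift:
Δλ = λ' - λ = 53.6760 - 50.0 = 3.6760 pm

Using Δλ = λ_C(1 - cos θ), with λ_C = h/(m_e·c) ≈ 2.42631024 pm:
cos θ = 1 - Δλ/λ_C
cos θ = 1 - 3.6760/2.42631024
cos θ = -0.515058

θ = arccos(-0.515058)
θ = 121.00°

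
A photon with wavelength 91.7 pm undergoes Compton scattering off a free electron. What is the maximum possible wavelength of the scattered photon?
96.5526 pm (at θ = 180°)

The Compton shift is Δλ = λ_C(1 − cos θ).

Since cos θ ranges from −1 to 1, the factor (1 − cos θ) ranges from 0 to 2; the maximum shift occurs at θ = 180° (backscattering):
Δλ_max = 2λ_C = 2 × 2.4263 pm = 4.8526 pm

Maximum scattered wavelength:
λ'_max = λ₀ + Δλ_max = 91.7 + 4.8526 = 96.5526 pm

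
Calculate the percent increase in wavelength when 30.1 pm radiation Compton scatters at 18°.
0.3945%

Calculate the Compton shift:
Δλ = λ_C(1 - cos(18°))
Δλ = 2.4263 × (1 - cos(18°))
Δλ = 2.4263 × 0.0489
Δλ = 0.1188 pm

Percentage change:
(Δλ/λ₀) × 100 = (0.1188/30.1) × 100
= 0.3945%

(Intermediate values are shown rounded; full precision is carried through to the final answer.)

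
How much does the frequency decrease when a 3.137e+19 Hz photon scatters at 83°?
5.719e+18 Hz (decrease)

Convert frequency to wavelength (c = 299792458 m/s):
λ₀ = c/f₀ = 299792458/3.137e+19 = 9.5566611e-12 m = 9.5567 pm

Calculate Compton shift:
Δλ = λ_C(1 - cos(83°)) = 2.1306 pm

Final wavelength:
λ' = λ₀ + Δλ = 9.5567 + 2.1306 = 11.6873 pm

Final frequency:
f' = c/λ' = 299792458/1.1687278e-11 = 2.5651178e+19 Hz

Frequency shift (decrease):
Δf = f₀ - f' = 3.137e+19 - 2.5651178e+19 = 5.719e+18 Hz

(Intermediate values are shown rounded; full precision is carried through to the final answer.)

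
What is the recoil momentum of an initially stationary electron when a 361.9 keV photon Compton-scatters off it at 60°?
1.7373e-22 kg·m/s

The electron is initially at rest, so by conservation of momentum:
p⃗_e = p⃗₀ − p⃗'  (incident photon momentum minus scattered photon momentum)

Photon momentum magnitudes (p = h/λ = E/c):
λ₀ = hc/E₀ = 3.4259 pm → p₀ = h/λ₀ = 1.9341e-22 kg·m/s
Δλ = λ_C(1 − cos 60°) = 1.2132 pm
λ' = 4.6391 pm → p' = h/λ' = 1.4283e-22 kg·m/s

The scattered photon makes angle θ = 60° with the incident direction, so by the law of cosines:
|p⃗_e|² = p₀² + p'² − 2p₀p'cos θ
|p⃗_e|² = (1.9341e-22)² + (1.4283e-22)² − 2·1.9341e-22·1.4283e-22·cos(60°)
|p⃗_e| = 1.7373e-22 kg·m/s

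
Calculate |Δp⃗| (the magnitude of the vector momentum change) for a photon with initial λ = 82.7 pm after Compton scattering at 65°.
8.5389e-24 kg·m/s

Photon momentum magnitude is p = h/λ.

Initial momentum:
p₀ = h/λ = 6.6261e-34/8.2700e-11 = 8.0122e-24 kg·m/s

After scattering:
λ' = λ + Δλ = 82.7 + 1.4009 = 84.1009 pm
p' = h/λ' = 6.6261e-34/8.4101e-11 = 7.8787e-24 kg·m/s

Momentum is a vector; the scattered photon's direction makes angle θ = 65° with the incident direction. The magnitude of the vector change Δp⃗ = p⃗₀ − p⃗' is found from the law of cosines:
|Δp⃗|² = p₀² + p'² − 2p₀p'cos θ
|Δp⃗|² = (8.0122e-24)² + (7.8787e-24)² − 2·8.0122e-24·7.8787e-24·cos(65°)
|Δp⃗| = 8.5389e-24 kg·m/s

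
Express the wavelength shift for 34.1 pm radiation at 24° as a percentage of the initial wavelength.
0.6151%

Calculate the Compton shift:
Δλ = λ_C(1 - cos(24°))
Δλ = 2.4263 × (1 - cos(24°))
Δλ = 2.4263 × 0.0865
Δλ = 0.2098 pm

Percentage change:
(Δλ/λ₀) × 100 = (0.2098/34.1) × 100
= 0.6151%

(Intermediate values are shown rounded; full precision is carried through to the final answer.)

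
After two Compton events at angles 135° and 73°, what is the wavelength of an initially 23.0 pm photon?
28.8589 pm

Apply Compton shift twice:

First scattering at θ₁ = 135°:
Δλ₁ = λ_C(1 - cos(135°))
Δλ₁ = 2.4263 × 1.7071
Δλ₁ = 4.1420 pm

After first scattering:
λ₁ = 23.0 + 4.1420 = 27.1420 pm

Second scattering at θ₂ = 73°:
Δλ₂ = λ_C(1 - cos(73°))
Δλ₂ = 2.4263 × 0.7076
Δλ₂ = 1.7169 pm

Final wavelength:
λ₂ = 27.1420 + 1.7169 = 28.8589 pm

Total shift: Δλ_total = 4.1420 + 1.7169 = 5.8589 pm

(Intermediate values are shown rounded; full precision is carried through to the final answer.)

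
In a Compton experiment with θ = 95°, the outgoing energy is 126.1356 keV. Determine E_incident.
172.4000 keV

Convert final energy to wavelength (hc ≈ 1239.842 keV·pm):
λ' = hc/E' = 1239.842 / 126.1356 = 9.8294 pm

Calculate the Compton shift:
Δλ = λ_C(1 - cos(95°))
Δλ = 2.4263 × (1 - cos(95°))
Δλ = 2.6378 pm

Initial wavelength:
λ = λ' - Δλ = 9.8294 - 2.6378 = 7.1917 pm

Initial energy:
E = hc/λ = 1239.842 / 7.1917 = 172.4000 keV

(Intermediate values are shown rounded; full precision is carried through to the final answer.)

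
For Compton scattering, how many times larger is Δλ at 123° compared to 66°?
123° produces the larger shift by a factor of 2.604

Calculate both shifts using Δλ = λ_C(1 - cos θ):

For θ₁ = 66°:
Δλ₁ = 2.4263 × (1 - cos(66°))
Δλ₁ = 2.4263 × 0.5933
Δλ₁ = 1.4394 pm

For θ₂ = 123°:
Δλ₂ = 2.4263 × (1 - cos(123°))
Δλ₂ = 2.4263 × 1.5446
Δλ₂ = 3.7478 pm

The 123° angle produces the larger shift.
Ratio: 3.7478/1.4394 = 2.604

(Intermediate values are shown rounded; full precision is carried through to the final answer.)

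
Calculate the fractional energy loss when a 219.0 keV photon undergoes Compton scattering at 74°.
0.2369 (or 23.69%)

Calculate initial and final photon energies:

Initial: E₀ = 219.0 keV → λ₀ = 5.6614 pm
Compton shift: Δλ = 1.7575 pm
Final wavelength: λ' = 7.4189 pm
Final energy: E' = 167.1192 keV

Fractional energy loss:
(E₀ - E')/E₀ = (219.0000 - 167.1192)/219.0000
= 51.8808/219.0000
= 0.2369
= 23.69%

(Intermediate values are shown rounded; full precision is carried through to the final answer.)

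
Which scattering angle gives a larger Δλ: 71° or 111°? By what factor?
111° produces the larger shift by a factor of 2.014

Calculate both shifts using Δλ = λ_C(1 - cos θ):

For θ₁ = 71°:
Δλ₁ = 2.4263 × (1 - cos(71°))
Δλ₁ = 2.4263 × 0.6744
Δλ₁ = 1.6364 pm

For θ₂ = 111°:
Δλ₂ = 2.4263 × (1 - cos(111°))
Δλ₂ = 2.4263 × 1.3584
Δλ₂ = 3.2958 pm

The 111° angle produces the larger shift.
Ratio: 3.2958/1.6364 = 2.014

(Intermediate values are shown rounded; full precision is carried through to the final answer.)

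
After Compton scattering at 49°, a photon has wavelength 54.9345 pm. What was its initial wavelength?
54.1000 pm

From λ' = λ + Δλ, we have λ = λ' - Δλ

First calculate the Compton shift:
Δλ = λ_C(1 - cos θ)
Δλ = 2.4263 × (1 - cos(49°))
Δλ = 2.4263 × 0.3439
Δλ = 0.8345 pm

Initial wavelength:
λ = λ' - Δλ
λ = 54.9345 - 0.8345
λ = 54.1000 pm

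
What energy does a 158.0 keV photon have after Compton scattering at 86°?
122.7061 keV

First convert energy to wavelength:
λ = hc/E, with hc ≈ 1239.842 keV·pm (i.e. 1239.842 eV·nm)

For E = 158.0 keV = 158000 eV:
λ = 1239.842 keV·pm / 158.0 keV
λ = 7.8471 pm

Calculate the Compton shift:
Δλ = λ_C(1 - cos(86°)) = 2.4263 × 0.9302
Δλ = 2.2571 pm

Final wavelength:
λ' = 7.8471 + 2.2571 = 10.1042 pm

Final energy:
E' = hc/λ' = 1239.842 / 10.1042 = 122.7061 keV

(Intermediate values are shown rounded; full precision is carried through to the final answer.)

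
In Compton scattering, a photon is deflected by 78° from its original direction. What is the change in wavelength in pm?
1.9219 pm

Using the Compton scattering formula:
Δλ = λ_C(1 - cos θ)

where λ_C = h/(m_e·c) ≈ 2.4263 pm is the Compton wavelength of an electron.

For θ = 78°:
cos(78°) = 0.2079
1 - cos(78°) = 0.7921

Δλ = 2.4263 × 0.7921
Δλ = 1.9219 pm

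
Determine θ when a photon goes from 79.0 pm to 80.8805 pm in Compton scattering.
77.00°

First find the wavelength shift:
Δλ = λ' - λ = 80.8805 - 79.0 = 1.8805 pm

Using Δλ = λ_C(1 - cos θ), with λ_C = h/(m_e·c) ≈ 2.42631024 pm:
cos θ = 1 - Δλ/λ_C
cos θ = 1 - 1.8805/2.42631024
cos θ = 0.224955

θ = arccos(0.224955)
θ = 77.00°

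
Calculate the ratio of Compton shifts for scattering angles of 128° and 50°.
128° produces the larger shift by a factor of 4.523

Calculate both shifts using Δλ = λ_C(1 - cos θ):

For θ₁ = 50°:
Δλ₁ = 2.4263 × (1 - cos(50°))
Δλ₁ = 2.4263 × 0.3572
Δλ₁ = 0.8667 pm

For θ₂ = 128°:
Δλ₂ = 2.4263 × (1 - cos(128°))
Δλ₂ = 2.4263 × 1.6157
Δλ₂ = 3.9201 pm

The 128° angle produces the larger shift.
Ratio: 3.9201/0.8667 = 4.523

(Intermediate values are shown rounded; full precision is carried through to the final answer.)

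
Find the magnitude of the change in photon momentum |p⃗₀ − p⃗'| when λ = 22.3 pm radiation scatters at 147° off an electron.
5.2249e-23 kg·m/s

Photon momentum magnitude is p = h/λ.

Initial momentum:
p₀ = h/λ = 6.6261e-34/2.2300e-11 = 2.9713e-23 kg·m/s

After scattering:
λ' = λ + Δλ = 22.3 + 4.4612 = 26.7612 pm
p' = h/λ' = 6.6261e-34/2.6761e-11 = 2.4760e-23 kg·m/s

Momentum is a vector; the scattered photon's direction makes angle θ = 147° with the incident direction. The magnitude of the vector change Δp⃗ = p⃗₀ − p⃗' is found from the law of cosines:
|Δp⃗|² = p₀² + p'² − 2p₀p'cos θ
|Δp⃗|² = (2.9713e-23)² + (2.4760e-23)² − 2·2.9713e-23·2.4760e-23·cos(147°)
|Δp⃗| = 5.2249e-23 kg·m/s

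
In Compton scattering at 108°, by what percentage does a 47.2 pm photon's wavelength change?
6.7290%

Calculate the Compton shift:
Δλ = λ_C(1 - cos(108°))
Δλ = 2.4263 × (1 - cos(108°))
Δλ = 2.4263 × 1.3090
Δλ = 3.1761 pm

Percentage change:
(Δλ/λ₀) × 100 = (3.1761/47.2) × 100
= 6.7290%

(Intermediate values are shown rounded; full precision is carried through to the final answer.)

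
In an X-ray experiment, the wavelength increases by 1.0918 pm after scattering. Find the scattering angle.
56.63°

From the Compton formula Δλ = λ_C(1 - cos θ), we can solve for θ:

cos θ = 1 - Δλ/λ_C

Given:
- Δλ = 1.0918 pm
- λ_C = h/(m_e·c) ≈ 2.42631024 pm

cos θ = 1 - 1.0918/2.42631024
cos θ = 1 - 0.449984
cos θ = 0.550016

θ = arccos(0.550016)
θ = 56.63°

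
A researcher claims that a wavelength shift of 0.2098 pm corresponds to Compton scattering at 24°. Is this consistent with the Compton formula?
Yes, consistent

Calculate the expected shift for θ = 24°:

Δλ_expected = λ_C(1 - cos(24°))
Δλ_expected = 2.4263 × (1 - cos(24°))
Δλ_expected = 2.4263 × 0.0865
Δλ_expected = 0.2098 pm

Given shift: 0.2098 pm
Expected shift: 0.2098 pm
Difference: 0.0000 pm

The values match. This is consistent with Compton scattering at the stated angle.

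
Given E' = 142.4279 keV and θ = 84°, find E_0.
189.8001 keV

Convert final energy to wavelength (hc ≈ 1239.842 keV·pm):
λ' = hc/E' = 1239.842 / 142.4279 = 8.7050 pm

Calculate the Compton shift:
Δλ = λ_C(1 - cos(84°))
Δλ = 2.4263 × (1 - cos(84°))
Δλ = 2.1727 pm

Initial wavelength:
λ = λ' - Δλ = 8.7050 - 2.1727 = 6.5324 pm

Initial energy:
E = hc/λ = 1239.842 / 6.5324 = 189.8001 keV

(Intermediate values are shown rounded; full precision is carried through to the final answer.)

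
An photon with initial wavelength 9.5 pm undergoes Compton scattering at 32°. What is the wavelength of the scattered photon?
9.8687 pm

Using the Compton scattering formula:
λ' = λ + Δλ = λ + λ_C(1 - cos θ)

Given:
- Initial wavelength λ = 9.5 pm
- Scattering angle θ = 32°
- Compton wavelength λ_C ≈ 2.4263 pm

Calculate the shift:
Δλ = 2.4263 × (1 - cos(32°))
Δλ = 2.4263 × 0.1520
Δλ = 0.3687 pm

Final wavelength:
λ' = 9.5 + 0.3687 = 9.8687 pm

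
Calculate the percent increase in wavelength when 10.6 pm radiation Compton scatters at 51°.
8.4848%

Calculate the Compton shift:
Δλ = λ_C(1 - cos(51°))
Δλ = 2.4263 × (1 - cos(51°))
Δλ = 2.4263 × 0.3707
Δλ = 0.8994 pm

Percentage change:
(Δλ/λ₀) × 100 = (0.8994/10.6) × 100
= 8.4848%

(Intermediate values are shown rounded; full precision is carried through to the final answer.)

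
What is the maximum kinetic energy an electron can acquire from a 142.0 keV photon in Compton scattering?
50.7271 keV

Maximum energy transfer occurs at θ = 180° (backscattering).

Initial photon: E₀ = 142.0 keV → λ₀ = 8.7313 pm

Maximum Compton shift (at 180°):
Δλ_max = 2λ_C = 2 × 2.4263 = 4.8526 pm

Final wavelength:
λ' = 8.7313 + 4.8526 = 13.5839 pm

Minimum photon energy (maximum energy to electron):
E'_min = hc/λ' = 91.2729 keV

Maximum electron kinetic energy:
K_max = E₀ - E'_min = 142.0000 - 91.2729 = 50.7271 keV

(Intermediate values are shown rounded; full precision is carried through to the final answer.)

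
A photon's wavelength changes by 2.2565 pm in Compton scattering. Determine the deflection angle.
85.99°

From the Compton formula Δλ = λ_C(1 - cos θ), we can solve for θ:

cos θ = 1 - Δλ/λ_C

Given:
- Δλ = 2.2565 pm
- λ_C = h/(m_e·c) ≈ 2.42631024 pm

cos θ = 1 - 2.2565/2.42631024
cos θ = 1 - 0.930013
cos θ = 0.069987

θ = arccos(0.069987)
θ = 85.99°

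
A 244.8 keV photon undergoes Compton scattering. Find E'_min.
125.0177 keV (at θ = 180°)

The scattered photon has minimum energy when its wavelength is maximum, i.e., when the Compton shift Δλ = λ_C(1 − cos θ) is maximum. This occurs at θ = 180° (backscattering), giving Δλ_max = 2λ_C = 4.8526 pm.

Initial wavelength: λ₀ = hc/E₀ = 5.0647 pm
Maximum final wavelength: λ'_max = λ₀ + 2λ_C = 5.0647 + 4.8526 = 9.9173 pm
Minimum final energy: E'_min = hc/λ'_max = 125.0177 keV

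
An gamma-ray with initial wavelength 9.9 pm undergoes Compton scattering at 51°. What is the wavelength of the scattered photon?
10.7994 pm

Using the Compton scattering formula:
λ' = λ + Δλ = λ + λ_C(1 - cos θ)

Given:
- Initial wavelength λ = 9.9 pm
- Scattering angle θ = 51°
- Compton wavelength λ_C ≈ 2.4263 pm

Calculate the shift:
Δλ = 2.4263 × (1 - cos(51°))
Δλ = 2.4263 × 0.3707
Δλ = 0.8994 pm

Final wavelength:
λ' = 9.9 + 0.8994 = 10.7994 pm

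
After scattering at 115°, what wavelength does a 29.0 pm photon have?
32.4517 pm

Using the Compton scattering formula:
λ' = λ + Δλ = λ + λ_C(1 - cos θ)

Given:
- Initial wavelength λ = 29.0 pm
- Scattering angle θ = 115°
- Compton wavelength λ_C ≈ 2.4263 pm

Calculate the shift:
Δλ = 2.4263 × (1 - cos(115°))
Δλ = 2.4263 × 1.4226
Δλ = 3.4517 pm

Final wavelength:
λ' = 29.0 + 3.4517 = 32.4517 pm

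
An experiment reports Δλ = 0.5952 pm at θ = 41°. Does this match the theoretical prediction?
Yes, consistent

Calculate the expected shift for θ = 41°:

Δλ_expected = λ_C(1 - cos(41°))
Δλ_expected = 2.4263 × (1 - cos(41°))
Δλ_expected = 2.4263 × 0.2453
Δλ_expected = 0.5952 pm

Given shift: 0.5952 pm
Expected shift: 0.5952 pm
Difference: 0.0000 pm

The values match. This is consistent with Compton scattering at the stated angle.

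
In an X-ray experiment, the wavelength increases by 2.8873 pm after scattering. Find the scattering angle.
100.95°

From the Compton formula Δλ = λ_C(1 - cos θ), we can solve for θ:

cos θ = 1 - Δλ/λ_C

Given:
- Δλ = 2.8873 pm
- λ_C = h/(m_e·c) ≈ 2.42631024 pm

cos θ = 1 - 2.8873/2.42631024
cos θ = 1 - 1.189996
cos θ = -0.189996

θ = arccos(-0.189996)
θ = 100.95°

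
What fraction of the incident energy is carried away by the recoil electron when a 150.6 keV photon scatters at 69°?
0.1590 (or 15.90%)

Calculate initial and final photon energies:

Initial: E₀ = 150.6 keV → λ₀ = 8.2327 pm
Compton shift: Δλ = 1.5568 pm
Final wavelength: λ' = 9.7895 pm
Final energy: E' = 126.6504 keV

Fractional energy loss:
(E₀ - E')/E₀ = (150.6000 - 126.6504)/150.6000
= 23.9496/150.6000
= 0.1590
= 15.90%

(Intermediate values are shown rounded; full precision is carried through to the final answer.)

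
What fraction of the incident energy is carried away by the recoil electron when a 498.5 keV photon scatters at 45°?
0.2222 (or 22.22%)

Calculate initial and final photon energies:

Initial: E₀ = 498.5 keV → λ₀ = 2.4871 pm
Compton shift: Δλ = 0.7106 pm
Final wavelength: λ' = 3.1978 pm
Final energy: E' = 387.7178 keV

Fractional energy loss:
(E₀ - E')/E₀ = (498.5000 - 387.7178)/498.5000
= 110.7822/498.5000
= 0.2222
= 22.22%

(Intermediate values are shown rounded; full precision is carried through to the final answer.)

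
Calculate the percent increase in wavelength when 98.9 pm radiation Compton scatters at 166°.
4.8337%

Calculate the Compton shift:
Δλ = λ_C(1 - cos(166°))
Δλ = 2.4263 × (1 - cos(166°))
Δλ = 2.4263 × 1.9703
Δλ = 4.7805 pm

Percentage change:
(Δλ/λ₀) × 100 = (4.7805/98.9) × 100
= 4.8337%

(Intermediate values are shown rounded; full precision is carried through to the final answer.)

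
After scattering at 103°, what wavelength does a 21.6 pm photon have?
24.5721 pm

Using the Compton scattering formula:
λ' = λ + Δλ = λ + λ_C(1 - cos θ)

Given:
- Initial wavelength λ = 21.6 pm
- Scattering angle θ = 103°
- Compton wavelength λ_C ≈ 2.4263 pm

Calculate the shift:
Δλ = 2.4263 × (1 - cos(103°))
Δλ = 2.4263 × 1.2250
Δλ = 2.9721 pm

Final wavelength:
λ' = 21.6 + 2.9721 = 24.5721 pm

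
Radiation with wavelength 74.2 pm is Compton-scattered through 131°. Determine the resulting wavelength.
78.2181 pm

Using the Compton scattering formula:
λ' = λ + Δλ = λ + λ_C(1 - cos θ)

Given:
- Initial wavelength λ = 74.2 pm
- Scattering angle θ = 131°
- Compton wavelength λ_C ≈ 2.4263 pm

Calculate the shift:
Δλ = 2.4263 × (1 - cos(131°))
Δλ = 2.4263 × 1.6561
Δλ = 4.0181 pm

Final wavelength:
λ' = 74.2 + 4.0181 = 78.2181 pm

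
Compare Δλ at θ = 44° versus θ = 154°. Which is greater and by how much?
154° produces the larger shift by a factor of 6.765

Calculate both shifts using Δλ = λ_C(1 - cos θ):

For θ₁ = 44°:
Δλ₁ = 2.4263 × (1 - cos(44°))
Δλ₁ = 2.4263 × 0.2807
Δλ₁ = 0.6810 pm

For θ₂ = 154°:
Δλ₂ = 2.4263 × (1 - cos(154°))
Δλ₂ = 2.4263 × 1.8988
Δλ₂ = 4.6071 pm

The 154° angle produces the larger shift.
Ratio: 4.6071/0.6810 = 6.765

(Intermediate values are shown rounded; full precision is carried through to the final answer.)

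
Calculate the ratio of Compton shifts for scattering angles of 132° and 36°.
132° produces the larger shift by a factor of 8.740

Calculate both shifts using Δλ = λ_C(1 - cos θ):

For θ₁ = 36°:
Δλ₁ = 2.4263 × (1 - cos(36°))
Δλ₁ = 2.4263 × 0.1910
Δλ₁ = 0.4634 pm

For θ₂ = 132°:
Δλ₂ = 2.4263 × (1 - cos(132°))
Δλ₂ = 2.4263 × 1.6691
Δλ₂ = 4.0498 pm

The 132° angle produces the larger shift.
Ratio: 4.0498/0.4634 = 8.740

(Intermediate values are shown rounded; full precision is carried through to the final answer.)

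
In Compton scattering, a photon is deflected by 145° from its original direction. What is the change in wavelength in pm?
4.4138 pm

Using the Compton scattering formula:
Δλ = λ_C(1 - cos θ)

where λ_C = h/(m_e·c) ≈ 2.4263 pm is the Compton wavelength of an electron.

For θ = 145°:
cos(145°) = -0.8192
1 - cos(145°) = 1.8192

Δλ = 2.4263 × 1.8192
Δλ = 4.4138 pm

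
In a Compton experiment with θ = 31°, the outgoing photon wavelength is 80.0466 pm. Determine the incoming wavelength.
79.7000 pm

From λ' = λ + Δλ, we have λ = λ' - Δλ

First calculate the Compton shift:
Δλ = λ_C(1 - cos θ)
Δλ = 2.4263 × (1 - cos(31°))
Δλ = 2.4263 × 0.1428
Δλ = 0.3466 pm

Initial wavelength:
λ = λ' - Δλ
λ = 80.0466 - 0.3466
λ = 79.7000 pm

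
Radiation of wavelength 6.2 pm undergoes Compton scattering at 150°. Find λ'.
10.7276 pm

Using the Compton formula: λ' = λ + λ_C(1 − cos θ)

For θ = 150°, cos θ = -√3/2 (exact) ≈ -0.8660, so:
1 − cos 150° = 1 − (-√3/2) ≈ 1.8660

Δλ = λ_C × 1.8660 = 2.4263 × 1.8660 = 4.5276 pm

λ' = 6.2 + 4.5276 = 10.7276 pm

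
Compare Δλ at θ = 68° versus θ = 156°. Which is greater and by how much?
156° produces the larger shift by a factor of 3.060

Calculate both shifts using Δλ = λ_C(1 - cos θ):

For θ₁ = 68°:
Δλ₁ = 2.4263 × (1 - cos(68°))
Δλ₁ = 2.4263 × 0.6254
Δλ₁ = 1.5174 pm

For θ₂ = 156°:
Δλ₂ = 2.4263 × (1 - cos(156°))
Δλ₂ = 2.4263 × 1.9135
Δλ₂ = 4.6429 pm

The 156° angle produces the larger shift.
Ratio: 4.6429/1.5174 = 3.060

(Intermediate values are shown rounded; full precision is carried through to the final answer.)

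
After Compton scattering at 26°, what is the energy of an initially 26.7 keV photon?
26.5596 keV

First convert energy to wavelength:
λ = hc/E, with hc ≈ 1239.842 keV·pm (i.e. 1239.842 eV·nm)

For E = 26.7 keV = 26700 eV:
λ = 1239.842 keV·pm / 26.7 keV
λ = 46.4360 pm

Calculate the Compton shift:
Δλ = λ_C(1 - cos(26°)) = 2.4263 × 0.1012
Δλ = 0.2456 pm

Final wavelength:
λ' = 46.4360 + 0.2456 = 46.6816 pm

Final energy:
E' = hc/λ' = 1239.842 / 46.6816 = 26.5596 keV

(Intermediate values are shown rounded; full precision is carried through to the final answer.)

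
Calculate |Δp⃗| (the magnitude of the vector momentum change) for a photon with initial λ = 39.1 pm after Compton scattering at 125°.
2.8735e-23 kg·m/s

Photon momentum magnitude is p = h/λ.

Initial momentum:
p₀ = h/λ = 6.6261e-34/3.9100e-11 = 1.6946e-23 kg·m/s

After scattering:
λ' = λ + Δλ = 39.1 + 3.8180 = 42.9180 pm
p' = h/λ' = 6.6261e-34/4.2918e-11 = 1.5439e-23 kg·m/s

Momentum is a vector; the scattered photon's direction makes angle θ = 125° with the incident direction. The magnitude of the vector change Δp⃗ = p⃗₀ − p⃗' is found from the law of cosines:
|Δp⃗|² = p₀² + p'² − 2p₀p'cos θ
|Δp⃗|² = (1.6946e-23)² + (1.5439e-23)² − 2·1.6946e-23·1.5439e-23·cos(125°)
|Δp⃗| = 2.8735e-23 kg·m/s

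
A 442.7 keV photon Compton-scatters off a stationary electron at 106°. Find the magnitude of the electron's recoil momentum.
2.8856e-22 kg·m/s

The electron is initially at rest, so by conservation of momentum:
p⃗_e = p⃗₀ − p⃗'  (incident photon momentum minus scattered photon momentum)

Photon momentum magnitudes (p = h/λ = E/c):
λ₀ = hc/E₀ = 2.8006 pm → p₀ = h/λ₀ = 2.3659e-22 kg·m/s
Δλ = λ_C(1 − cos 106°) = 3.0951 pm
λ' = 5.8957 pm → p' = h/λ' = 1.1239e-22 kg·m/s

The scattered photon makes angle θ = 106° with the incident direction, so by the law of cosines:
|p⃗_e|² = p₀² + p'² − 2p₀p'cos θ
|p⃗_e|² = (2.3659e-22)² + (1.1239e-22)² − 2·2.3659e-22·1.1239e-22·cos(106°)
|p⃗_e| = 2.8856e-22 kg·m/s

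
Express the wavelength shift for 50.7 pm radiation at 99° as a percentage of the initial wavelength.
5.5343%

Calculate the Compton shift:
Δλ = λ_C(1 - cos(99°))
Δλ = 2.4263 × (1 - cos(99°))
Δλ = 2.4263 × 1.1564
Δλ = 2.8059 pm

Percentage change:
(Δλ/λ₀) × 100 = (2.8059/50.7) × 100
= 5.5343%

(Intermediate values are shown rounded; full precision is carried through to the final answer.)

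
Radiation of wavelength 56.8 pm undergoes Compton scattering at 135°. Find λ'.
60.9420 pm

Using the Compton formula: λ' = λ + λ_C(1 − cos θ)

For θ = 135°, cos θ = -√2/2 (exact) ≈ -0.7071, so:
1 − cos 135° = 1 − (-√2/2) ≈ 1.7071

Δλ = λ_C × 1.7071 = 2.4263 × 1.7071 = 4.1420 pm

λ' = 56.8 + 4.1420 = 60.9420 pm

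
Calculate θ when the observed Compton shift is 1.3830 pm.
64.53°

From the Compton formula Δλ = λ_C(1 - cos θ), we can solve for θ:

cos θ = 1 - Δλ/λ_C

Given:
- Δλ = 1.3830 pm
- λ_C = h/(m_e·c) ≈ 2.42631024 pm

cos θ = 1 - 1.3830/2.42631024
cos θ = 1 - 0.570001
cos θ = 0.429999

θ = arccos(0.429999)
θ = 64.53°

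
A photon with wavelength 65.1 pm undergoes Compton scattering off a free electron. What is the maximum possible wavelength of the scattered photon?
69.9526 pm (at θ = 180°)

The Compton shift is Δλ = λ_C(1 − cos θ).

Since cos θ ranges from −1 to 1, the factor (1 − cos θ) ranges from 0 to 2; the maximum shift occurs at θ = 180° (backscattering):
Δλ_max = 2λ_C = 2 × 2.4263 pm = 4.8526 pm

Maximum scattered wavelength:
λ'_max = λ₀ + Δλ_max = 65.1 + 4.8526 = 69.9526 pm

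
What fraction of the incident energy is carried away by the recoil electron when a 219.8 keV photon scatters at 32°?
0.0614 (or 6.14%)

Calculate initial and final photon energies:

Initial: E₀ = 219.8 keV → λ₀ = 5.6408 pm
Compton shift: Δλ = 0.3687 pm
Final wavelength: λ' = 6.0095 pm
Final energy: E' = 206.3152 keV

Fractional energy loss:
(E₀ - E')/E₀ = (219.8000 - 206.3152)/219.8000
= 13.4848/219.8000
= 0.0614
= 6.14%

(Intermediate values are shown rounded; full precision is carried through to the final answer.)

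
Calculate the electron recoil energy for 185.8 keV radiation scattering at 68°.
34.4224 keV

By energy conservation: K_e = E_initial - E_final

First find the scattered photon energy:
Initial wavelength: λ = hc/E = 6.6730 pm
Compton shift: Δλ = λ_C(1 - cos(68°)) = 1.5174 pm
Final wavelength: λ' = 6.6730 + 1.5174 = 8.1904 pm
Final photon energy: E' = hc/λ' = 151.3776 keV

Electron kinetic energy:
K_e = E - E' = 185.8000 - 151.3776 = 34.4224 keV

(Intermediate values are shown rounded; full precision is carried through to the final answer.)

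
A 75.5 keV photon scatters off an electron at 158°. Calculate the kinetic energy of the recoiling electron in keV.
16.7333 keV

By energy conservation: K_e = E_initial - E_final

First find the scattered photon energy:
Initial wavelength: λ = hc/E = 16.4217 pm
Compton shift: Δλ = λ_C(1 - cos(158°)) = 4.6759 pm
Final wavelength: λ' = 16.4217 + 4.6759 = 21.0977 pm
Final photon energy: E' = hc/λ' = 58.7667 keV

Electron kinetic energy:
K_e = E - E' = 75.5000 - 58.7667 = 16.7333 keV

(Intermediate values are shown rounded; full precision is carried through to the final answer.)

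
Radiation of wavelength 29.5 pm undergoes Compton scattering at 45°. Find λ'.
30.2106 pm

Using the Compton formula: λ' = λ + λ_C(1 − cos θ)

For θ = 45°, cos θ = √2/2 (exact) ≈ 0.7071, so:
1 − cos 45° = 1 − (√2/2) ≈ 0.2929

Δλ = λ_C × 0.2929 = 2.4263 × 0.2929 = 0.7106 pm

λ' = 29.5 + 0.7106 = 30.2106 pm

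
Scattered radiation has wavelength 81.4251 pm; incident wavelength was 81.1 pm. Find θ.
30.00°

First find the wavelength shift:
Δλ = λ' - λ = 81.4251 - 81.1 = 0.3251 pm

Using Δλ = λ_C(1 - cos θ), with λ_C = h/(m_e·c) ≈ 2.42631024 pm:
cos θ = 1 - Δλ/λ_C
cos θ = 1 - 0.3251/2.42631024
cos θ = 0.866011

θ = arccos(0.866011)
θ = 30.00°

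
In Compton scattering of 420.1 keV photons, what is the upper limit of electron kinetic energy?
261.2258 keV

Maximum energy transfer occurs at θ = 180° (backscattering).

Initial photon: E₀ = 420.1 keV → λ₀ = 2.9513 pm

Maximum Compton shift (at 180°):
Δλ_max = 2λ_C = 2 × 2.4263 = 4.8526 pm

Final wavelength:
λ' = 2.9513 + 4.8526 = 7.8039 pm

Minimum photon energy (maximum energy to electron):
E'_min = hc/λ' = 158.8742 keV

Maximum electron kinetic energy:
K_max = E₀ - E'_min = 420.1000 - 158.8742 = 261.2258 keV

(Intermediate values are shown rounded; full precision is carried through to the final answer.)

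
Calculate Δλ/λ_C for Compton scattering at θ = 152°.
1.8829 λ_C

The Compton shift formula is:
Δλ = λ_C(1 - cos θ)

Dividing both sides by λ_C:
Δλ/λ_C = 1 - cos θ

For θ = 152°:
Δλ/λ_C = 1 - cos(152°)
Δλ/λ_C = 1 - -0.8829
Δλ/λ_C = 1.8829

This means the shift is 1.8829 × λ_C = 4.5686 pm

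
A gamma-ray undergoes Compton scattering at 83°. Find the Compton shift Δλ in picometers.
2.1306 pm

Using the Compton scattering formula:
Δλ = λ_C(1 - cos θ)

where λ_C = h/(m_e·c) ≈ 2.4263 pm is the Compton wavelength of an electron.

For θ = 83°:
cos(83°) = 0.1219
1 - cos(83°) = 0.8781

Δλ = 2.4263 × 0.8781
Δλ = 2.1306 pm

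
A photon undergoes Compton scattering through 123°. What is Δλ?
3.7478 pm

Using the Compton scattering formula:
Δλ = λ_C(1 - cos θ)

where λ_C = h/(m_e·c) ≈ 2.4263 pm is the Compton wavelength of an electron.

For θ = 123°:
cos(123°) = -0.5446
1 - cos(123°) = 1.5446

Δλ = 2.4263 × 1.5446
Δλ = 3.7478 pm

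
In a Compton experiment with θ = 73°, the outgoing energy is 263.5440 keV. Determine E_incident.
415.0000 keV

Convert final energy to wavelength (hc ≈ 1239.842 keV·pm):
λ' = hc/E' = 1239.842 / 263.5440 = 4.7045 pm

Calculate the Compton shift:
Δλ = λ_C(1 - cos(73°))
Δλ = 2.4263 × (1 - cos(73°))
Δλ = 1.7169 pm

Initial wavelength:
λ = λ' - Δλ = 4.7045 - 1.7169 = 2.9876 pm

Initial energy:
E = hc/λ = 1239.842 / 2.9876 = 415.0000 keV

(Intermediate values are shown rounded; full precision is carried through to the final answer.)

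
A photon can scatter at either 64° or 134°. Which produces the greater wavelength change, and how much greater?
134° produces the larger shift by a factor of 3.017

Calculate both shifts using Δλ = λ_C(1 - cos θ):

For θ₁ = 64°:
Δλ₁ = 2.4263 × (1 - cos(64°))
Δλ₁ = 2.4263 × 0.5616
Δλ₁ = 1.3627 pm

For θ₂ = 134°:
Δλ₂ = 2.4263 × (1 - cos(134°))
Δλ₂ = 2.4263 × 1.6947
Δλ₂ = 4.1118 pm

The 134° angle produces the larger shift.
Ratio: 4.1118/1.3627 = 3.017

(Intermediate values are shown rounded; full precision is carried through to the final answer.)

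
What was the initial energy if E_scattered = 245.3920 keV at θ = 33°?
266.0000 keV

Convert final energy to wavelength (hc ≈ 1239.842 keV·pm):
λ' = hc/E' = 1239.842 / 245.3920 = 5.0525 pm

Calculate the Compton shift:
Δλ = λ_C(1 - cos(33°))
Δλ = 2.4263 × (1 - cos(33°))
Δλ = 0.3914 pm

Initial wavelength:
λ = λ' - Δλ = 5.0525 - 0.3914 = 4.6611 pm

Initial energy:
E = hc/λ = 1239.842 / 4.6611 = 266.0000 keV

(Intermediate values are shown rounded; full precision is carried through to the final answer.)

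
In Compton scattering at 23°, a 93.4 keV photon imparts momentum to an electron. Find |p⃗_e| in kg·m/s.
1.9773e-23 kg·m/s

The electron is initially at rest, so by conservation of momentum:
p⃗_e = p⃗₀ − p⃗'  (incident photon momentum minus scattered photon momentum)

Photon momentum magnitudes (p = h/λ = E/c):
λ₀ = hc/E₀ = 13.2745 pm → p₀ = h/λ₀ = 4.9916e-23 kg·m/s
Δλ = λ_C(1 − cos 23°) = 0.1929 pm
λ' = 13.4674 pm → p' = h/λ' = 4.9201e-23 kg·m/s

The scattered photon makes angle θ = 23° with the incident direction, so by the law of cosines:
|p⃗_e|² = p₀² + p'² − 2p₀p'cos θ
|p⃗_e|² = (4.9916e-23)² + (4.9201e-23)² − 2·4.9916e-23·4.9201e-23·cos(23°)
|p⃗_e| = 1.9773e-23 kg·m/s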